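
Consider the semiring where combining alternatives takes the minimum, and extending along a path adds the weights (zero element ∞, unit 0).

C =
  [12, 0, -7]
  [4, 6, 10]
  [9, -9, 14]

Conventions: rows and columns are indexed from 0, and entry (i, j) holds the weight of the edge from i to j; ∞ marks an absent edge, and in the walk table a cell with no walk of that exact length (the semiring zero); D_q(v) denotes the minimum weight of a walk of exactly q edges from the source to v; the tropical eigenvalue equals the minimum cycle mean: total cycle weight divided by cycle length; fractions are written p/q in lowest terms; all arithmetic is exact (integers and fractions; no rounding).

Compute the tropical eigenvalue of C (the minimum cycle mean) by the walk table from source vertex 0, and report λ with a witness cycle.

q=0: [0, ∞, ∞]
q=1: [12, 0, -7]
q=2: [2, -16, 5]
q=3: [-12, -10, -6]
Optimal cycle mean attained by: cycle 0->2->1->0, total (-7) + (-9) + 4, length 3.
Answer: λ = -4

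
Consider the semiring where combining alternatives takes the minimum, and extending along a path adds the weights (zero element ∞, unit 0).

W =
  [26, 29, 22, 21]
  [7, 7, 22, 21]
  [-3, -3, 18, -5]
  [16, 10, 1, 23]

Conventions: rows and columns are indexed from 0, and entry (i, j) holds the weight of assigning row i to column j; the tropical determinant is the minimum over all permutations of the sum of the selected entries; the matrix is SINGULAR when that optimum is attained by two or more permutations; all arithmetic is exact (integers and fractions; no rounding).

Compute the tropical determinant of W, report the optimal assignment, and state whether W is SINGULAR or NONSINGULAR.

σ = (0, 1, 2, 3): 26 + 7 + 18 + 23 = 74
σ = (0, 1, 3, 2): 26 + 7 + (-5) + 1 = 29
σ = (0, 2, 1, 3): 26 + 22 + (-3) + 23 = 68
σ = (0, 2, 3, 1): 26 + 22 + (-5) + 10 = 53
σ = (0, 3, 1, 2): 26 + 21 + (-3) + 1 = 45
σ = (0, 3, 2, 1): 26 + 21 + 18 + 10 = 75
σ = (1, 0, 2, 3): 29 + 7 + 18 + 23 = 77
σ = (1, 0, 3, 2): 29 + 7 + (-5) + 1 = 32
σ = (1, 2, 0, 3): 29 + 22 + (-3) + 23 = 71
σ = (1, 2, 3, 0): 29 + 22 + (-5) + 16 = 62
σ = (1, 3, 0, 2): 29 + 21 + (-3) + 1 = 48
σ = (1, 3, 2, 0): 29 + 21 + 18 + 16 = 84
σ = (2, 0, 1, 3): 22 + 7 + (-3) + 23 = 49
σ = (2, 0, 3, 1): 22 + 7 + (-5) + 10 = 34
σ = (2, 1, 0, 3): 22 + 7 + (-3) + 23 = 49
σ = (2, 1, 3, 0): 22 + 7 + (-5) + 16 = 40
σ = (2, 3, 0, 1): 22 + 21 + (-3) + 10 = 50
σ = (2, 3, 1, 0): 22 + 21 + (-3) + 16 = 56
σ = (3, 0, 1, 2): 21 + 7 + (-3) + 1 = 26
σ = (3, 0, 2, 1): 21 + 7 + 18 + 10 = 56
σ = (3, 1, 0, 2): 21 + 7 + (-3) + 1 = 26
σ = (3, 1, 2, 0): 21 + 7 + 18 + 16 = 62
σ = (3, 2, 0, 1): 21 + 22 + (-3) + 10 = 50
σ = (3, 2, 1, 0): 21 + 22 + (-3) + 16 = 56
Optimal value attained by: σ = (3, 0, 1, 2).
Answer: det⊕(W) = 26; verdict: SINGULAR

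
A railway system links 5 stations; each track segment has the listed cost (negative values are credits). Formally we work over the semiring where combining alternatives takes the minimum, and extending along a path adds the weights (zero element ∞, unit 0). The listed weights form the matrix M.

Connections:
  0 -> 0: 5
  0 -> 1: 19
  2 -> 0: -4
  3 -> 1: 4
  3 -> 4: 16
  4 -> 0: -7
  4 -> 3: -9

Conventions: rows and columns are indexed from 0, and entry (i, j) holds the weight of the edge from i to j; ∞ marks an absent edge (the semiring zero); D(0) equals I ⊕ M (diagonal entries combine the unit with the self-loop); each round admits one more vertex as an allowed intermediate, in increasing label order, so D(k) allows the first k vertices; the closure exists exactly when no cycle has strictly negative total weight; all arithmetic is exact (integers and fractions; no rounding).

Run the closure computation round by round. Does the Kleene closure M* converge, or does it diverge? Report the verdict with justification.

D(0):
  [0, 19, ∞, ∞, ∞]
  [∞, 0, ∞, ∞, ∞]
  [-4, ∞, 0, ∞, ∞]
  [∞, 4, ∞, 0, 16]
  [-7, ∞, ∞, -9, 0]
D(1):
  [0, 19, ∞, ∞, ∞]
  [∞, 0, ∞, ∞, ∞]
  [-4, 15, 0, ∞, ∞]
  [∞, 4, ∞, 0, 16]
  [-7, 12, ∞, -9, 0]
D(2):
  [0, 19, ∞, ∞, ∞]
  [∞, 0, ∞, ∞, ∞]
  [-4, 15, 0, ∞, ∞]
  [∞, 4, ∞, 0, 16]
  [-7, 12, ∞, -9, 0]
D(3):
  [0, 19, ∞, ∞, ∞]
  [∞, 0, ∞, ∞, ∞]
  [-4, 15, 0, ∞, ∞]
  [∞, 4, ∞, 0, 16]
  [-7, 12, ∞, -9, 0]
D(4):
  [0, 19, ∞, ∞, ∞]
  [∞, 0, ∞, ∞, ∞]
  [-4, 15, 0, ∞, ∞]
  [∞, 4, ∞, 0, 16]
  [-7, -5, ∞, -9, 0]
D(5):
  [0, 19, ∞, ∞, ∞]
  [∞, 0, ∞, ∞, ∞]
  [-4, 15, 0, ∞, ∞]
  [9, 4, ∞, 0, 16]
  [-7, -5, ∞, -9, 0]
Key observation: every diagonal entry stays at the unit through all rounds, so no improving cycle exists.
Answer: CONVERGES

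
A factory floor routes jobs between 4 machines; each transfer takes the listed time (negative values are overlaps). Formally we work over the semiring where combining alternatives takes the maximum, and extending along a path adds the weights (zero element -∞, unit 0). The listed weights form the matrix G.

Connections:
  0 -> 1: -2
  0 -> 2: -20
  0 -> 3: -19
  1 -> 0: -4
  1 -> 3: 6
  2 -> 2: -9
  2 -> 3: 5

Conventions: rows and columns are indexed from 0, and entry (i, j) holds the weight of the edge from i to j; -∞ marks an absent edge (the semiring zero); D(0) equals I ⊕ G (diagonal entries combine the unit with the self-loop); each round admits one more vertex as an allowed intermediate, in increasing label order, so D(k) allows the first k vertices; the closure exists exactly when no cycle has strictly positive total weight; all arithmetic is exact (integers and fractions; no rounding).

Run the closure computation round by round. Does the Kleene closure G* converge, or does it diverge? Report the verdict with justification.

D(0):
  [0, -2, -20, -19]
  [-4, 0, -∞, 6]
  [-∞, -∞, 0, 5]
  [-∞, -∞, -∞, 0]
D(1):
  [0, -2, -20, -19]
  [-4, 0, -24, 6]
  [-∞, -∞, 0, 5]
  [-∞, -∞, -∞, 0]
D(2):
  [0, -2, -20, 4]
  [-4, 0, -24, 6]
  [-∞, -∞, 0, 5]
  [-∞, -∞, -∞, 0]
D(3):
  [0, -2, -20, 4]
  [-4, 0, -24, 6]
  [-∞, -∞, 0, 5]
  [-∞, -∞, -∞, 0]
D(4):
  [0, -2, -20, 4]
  [-4, 0, -24, 6]
  [-∞, -∞, 0, 5]
  [-∞, -∞, -∞, 0]
Key observation: every diagonal entry stays at the unit through all rounds, so no improving cycle exists.
Answer: CONVERGES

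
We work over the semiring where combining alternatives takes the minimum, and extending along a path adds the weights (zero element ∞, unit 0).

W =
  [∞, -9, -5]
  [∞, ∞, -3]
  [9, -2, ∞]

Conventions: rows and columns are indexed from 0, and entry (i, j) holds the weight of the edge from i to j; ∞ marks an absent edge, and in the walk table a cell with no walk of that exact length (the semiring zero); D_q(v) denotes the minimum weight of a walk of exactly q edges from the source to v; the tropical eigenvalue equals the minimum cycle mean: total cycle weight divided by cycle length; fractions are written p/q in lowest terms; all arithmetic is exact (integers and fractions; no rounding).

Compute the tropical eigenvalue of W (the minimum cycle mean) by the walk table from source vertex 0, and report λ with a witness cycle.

q=0: [0, ∞, ∞]
q=1: [∞, -9, -5]
q=2: [4, -7, -12]
q=3: [-3, -14, -10]
Optimal cycle mean attained by: cycle 1->2->1, total (-3) + (-2), length 2.
Answer: λ = -5/2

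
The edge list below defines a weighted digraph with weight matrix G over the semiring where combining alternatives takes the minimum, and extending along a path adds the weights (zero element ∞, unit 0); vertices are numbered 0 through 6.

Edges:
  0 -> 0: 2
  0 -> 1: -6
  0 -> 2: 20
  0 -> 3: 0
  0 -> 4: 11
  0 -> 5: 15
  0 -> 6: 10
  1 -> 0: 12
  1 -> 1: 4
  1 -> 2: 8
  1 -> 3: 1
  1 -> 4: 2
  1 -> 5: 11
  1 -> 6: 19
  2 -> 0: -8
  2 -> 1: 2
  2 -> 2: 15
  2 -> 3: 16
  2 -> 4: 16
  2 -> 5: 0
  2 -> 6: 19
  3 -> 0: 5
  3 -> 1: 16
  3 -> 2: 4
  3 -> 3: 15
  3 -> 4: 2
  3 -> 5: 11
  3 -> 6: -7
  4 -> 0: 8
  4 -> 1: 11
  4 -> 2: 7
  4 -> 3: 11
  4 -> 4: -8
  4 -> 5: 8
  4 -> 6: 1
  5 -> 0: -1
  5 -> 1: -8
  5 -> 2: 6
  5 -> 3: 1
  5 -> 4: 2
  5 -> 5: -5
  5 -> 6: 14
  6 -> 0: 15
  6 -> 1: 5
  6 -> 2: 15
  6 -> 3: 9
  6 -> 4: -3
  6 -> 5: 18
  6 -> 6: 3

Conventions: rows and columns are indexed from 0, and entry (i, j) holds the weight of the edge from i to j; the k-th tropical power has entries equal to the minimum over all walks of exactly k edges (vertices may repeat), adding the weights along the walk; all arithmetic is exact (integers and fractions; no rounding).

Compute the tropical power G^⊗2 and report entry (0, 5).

G^⊗2:
  [4, -4, 2, -5, -4, 5, -7]
  [0, 3, 5, 5, -6, 6, -6]
  [-6, -14, 6, -8, 2, -5, 2]
  [-4, -2, 8, 2, -10, 4, -4]
  [-1, 0, -1, 3, -16, 0, -7]
  [-6, -13, 0, -7, -6, -10, -6]
  [5, 8, 4, 6, -11, 5, -2]
Key observation: the optimum is the walk 0->1->5, with weight (-6) + 11 = 5.
Optimal value attained by: walk 0->1->5.
Answer: (G^⊗2)[0][5] = 5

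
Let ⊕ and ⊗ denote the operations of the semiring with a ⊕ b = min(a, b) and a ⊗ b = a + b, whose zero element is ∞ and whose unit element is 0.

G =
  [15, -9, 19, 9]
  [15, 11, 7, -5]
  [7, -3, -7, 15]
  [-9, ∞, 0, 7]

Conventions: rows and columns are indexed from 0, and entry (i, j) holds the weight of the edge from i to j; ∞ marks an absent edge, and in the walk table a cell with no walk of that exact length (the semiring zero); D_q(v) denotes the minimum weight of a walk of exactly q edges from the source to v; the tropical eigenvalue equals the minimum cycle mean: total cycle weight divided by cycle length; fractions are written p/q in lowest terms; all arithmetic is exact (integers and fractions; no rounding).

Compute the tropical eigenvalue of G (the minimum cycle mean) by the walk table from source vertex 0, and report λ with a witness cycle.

q=0: [0, ∞, ∞, ∞]
q=1: [15, -9, 19, 9]
q=2: [0, 2, -2, -14]
q=3: [-23, -9, -14, -7]
q=4: [-16, -32, -21, -14]
Optimal cycle mean attained by: cycle 0->1->3->0, total (-9) + (-5) + (-9), length 3.
Answer: λ = -23/3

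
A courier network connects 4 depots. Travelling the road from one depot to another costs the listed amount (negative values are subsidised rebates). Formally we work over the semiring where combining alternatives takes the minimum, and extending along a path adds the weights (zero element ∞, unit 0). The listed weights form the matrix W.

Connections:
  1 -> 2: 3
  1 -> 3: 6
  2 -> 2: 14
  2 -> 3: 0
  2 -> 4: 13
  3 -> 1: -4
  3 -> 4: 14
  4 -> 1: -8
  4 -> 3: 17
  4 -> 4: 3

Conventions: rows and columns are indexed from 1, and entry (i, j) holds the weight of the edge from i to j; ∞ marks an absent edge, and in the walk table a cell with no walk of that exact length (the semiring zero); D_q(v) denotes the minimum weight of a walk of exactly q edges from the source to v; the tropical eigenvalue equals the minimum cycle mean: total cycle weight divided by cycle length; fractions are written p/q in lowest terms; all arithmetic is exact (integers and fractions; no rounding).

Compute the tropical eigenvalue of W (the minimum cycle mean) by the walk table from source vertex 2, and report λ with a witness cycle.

q=0: [∞, 0, ∞, ∞]
q=1: [∞, 14, 0, 13]
q=2: [-4, 28, 14, 14]
q=3: [6, -1, 2, 17]
q=4: [-2, 9, -1, 12]
Optimal cycle mean attained by: cycle 1->2->3->1, total 3 + 0 + (-4), length 3.
Answer: λ = -1/3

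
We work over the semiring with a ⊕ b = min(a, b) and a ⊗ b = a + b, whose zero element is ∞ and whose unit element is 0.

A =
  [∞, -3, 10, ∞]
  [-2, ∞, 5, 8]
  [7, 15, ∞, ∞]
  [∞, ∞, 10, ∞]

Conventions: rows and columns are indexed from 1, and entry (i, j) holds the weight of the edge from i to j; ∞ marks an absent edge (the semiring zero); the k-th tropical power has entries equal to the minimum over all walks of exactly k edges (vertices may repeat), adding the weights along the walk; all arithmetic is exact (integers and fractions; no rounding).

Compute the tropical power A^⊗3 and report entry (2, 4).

A^⊗2:
  [-5, 25, 2, 5]
  [12, -5, 8, ∞]
  [13, 4, 17, 23]
  [17, 25, ∞, ∞]
A^⊗3:
  [9, -8, 5, 33]
  [-7, 9, 0, 3]
  [2, 10, 9, 12]
  [23, 14, 27, 33]
Key observation: the optimum is the walk 2->1->2->4, with weight (-2) + (-3) + 8 = 3.
Optimal value attained by: walk 2->1->2->4.
Answer: (A^⊗3)[2][4] = 3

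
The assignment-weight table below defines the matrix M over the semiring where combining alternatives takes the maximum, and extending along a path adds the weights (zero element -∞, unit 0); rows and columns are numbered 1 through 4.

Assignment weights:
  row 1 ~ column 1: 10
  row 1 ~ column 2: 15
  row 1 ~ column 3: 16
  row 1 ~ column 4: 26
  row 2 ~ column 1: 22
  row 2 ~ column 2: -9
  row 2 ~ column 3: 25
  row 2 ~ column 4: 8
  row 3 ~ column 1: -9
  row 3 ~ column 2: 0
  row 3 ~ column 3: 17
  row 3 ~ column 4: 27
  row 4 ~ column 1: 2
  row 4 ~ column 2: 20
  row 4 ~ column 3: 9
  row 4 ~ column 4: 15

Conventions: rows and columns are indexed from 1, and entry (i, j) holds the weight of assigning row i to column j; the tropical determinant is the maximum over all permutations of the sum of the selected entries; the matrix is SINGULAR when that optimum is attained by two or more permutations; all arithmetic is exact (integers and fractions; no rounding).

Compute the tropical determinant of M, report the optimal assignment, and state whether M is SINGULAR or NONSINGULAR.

σ = (1, 2, 3, 4): 10 + (-9) + 17 + 15 = 33
σ = (1, 2, 4, 3): 10 + (-9) + 27 + 9 = 37
σ = (1, 3, 2, 4): 10 + 25 + 0 + 15 = 50
σ = (1, 3, 4, 2): 10 + 25 + 27 + 20 = 82
σ = (1, 4, 2, 3): 10 + 8 + 0 + 9 = 27
σ = (1, 4, 3, 2): 10 + 8 + 17 + 20 = 55
σ = (2, 1, 3, 4): 15 + 22 + 17 + 15 = 69
σ = (2, 1, 4, 3): 15 + 22 + 27 + 9 = 73
σ = (2, 3, 1, 4): 15 + 25 + (-9) + 15 = 46
σ = (2, 3, 4, 1): 15 + 25 + 27 + 2 = 69
σ = (2, 4, 1, 3): 15 + 8 + (-9) + 9 = 23
σ = (2, 4, 3, 1): 15 + 8 + 17 + 2 = 42
σ = (3, 1, 2, 4): 16 + 22 + 0 + 15 = 53
σ = (3, 1, 4, 2): 16 + 22 + 27 + 20 = 85
σ = (3, 2, 1, 4): 16 + (-9) + (-9) + 15 = 13
σ = (3, 2, 4, 1): 16 + (-9) + 27 + 2 = 36
σ = (3, 4, 1, 2): 16 + 8 + (-9) + 20 = 35
σ = (3, 4, 2, 1): 16 + 8 + 0 + 2 = 26
σ = (4, 1, 2, 3): 26 + 22 + 0 + 9 = 57
σ = (4, 1, 3, 2): 26 + 22 + 17 + 20 = 85
σ = (4, 2, 1, 3): 26 + (-9) + (-9) + 9 = 17
σ = (4, 2, 3, 1): 26 + (-9) + 17 + 2 = 36
σ = (4, 3, 1, 2): 26 + 25 + (-9) + 20 = 62
σ = (4, 3, 2, 1): 26 + 25 + 0 + 2 = 53
Optimal value attained by: σ = (3, 1, 4, 2).
Answer: det⊕(M) = 85; verdict: SINGULAR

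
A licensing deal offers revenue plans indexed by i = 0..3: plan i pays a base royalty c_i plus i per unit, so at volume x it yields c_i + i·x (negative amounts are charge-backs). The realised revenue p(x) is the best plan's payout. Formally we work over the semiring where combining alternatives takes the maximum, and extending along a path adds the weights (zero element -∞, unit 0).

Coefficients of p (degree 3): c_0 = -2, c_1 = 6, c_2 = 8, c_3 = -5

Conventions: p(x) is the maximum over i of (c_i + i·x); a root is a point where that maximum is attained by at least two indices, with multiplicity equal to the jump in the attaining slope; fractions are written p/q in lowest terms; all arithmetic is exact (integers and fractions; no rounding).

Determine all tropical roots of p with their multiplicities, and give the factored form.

hull edge (i=0, c=-2) to (i=1, c=6): slope 8, span 1
hull edge (i=1, c=6) to (i=2, c=8): slope 2, span 1
hull edge (i=2, c=8) to (i=3, c=-5): slope -13, span 1
Factored form: p(x) = -5 ⊗ (x ⊕ (-8)) ⊗ (x ⊕ (-2)) ⊗ (x ⊕ 13)
Answer: roots = -8 (mult 1), -2 (mult 1), 13 (mult 1)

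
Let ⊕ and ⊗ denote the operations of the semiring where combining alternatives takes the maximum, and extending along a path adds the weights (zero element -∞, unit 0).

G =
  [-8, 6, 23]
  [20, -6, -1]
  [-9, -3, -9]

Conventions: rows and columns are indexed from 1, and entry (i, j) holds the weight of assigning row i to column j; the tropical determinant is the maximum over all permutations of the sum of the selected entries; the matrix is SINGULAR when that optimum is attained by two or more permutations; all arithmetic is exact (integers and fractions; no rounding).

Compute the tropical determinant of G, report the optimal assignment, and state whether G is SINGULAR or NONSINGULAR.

σ = (1, 2, 3): (-8) + (-6) + (-9) = -23
σ = (1, 3, 2): (-8) + (-1) + (-3) = -12
σ = (2, 1, 3): 6 + 20 + (-9) = 17
σ = (2, 3, 1): 6 + (-1) + (-9) = -4
σ = (3, 1, 2): 23 + 20 + (-3) = 40
σ = (3, 2, 1): 23 + (-6) + (-9) = 8
Optimal value attained by: σ = (3, 1, 2).
Answer: det⊕(G) = 40; verdict: NONSINGULAR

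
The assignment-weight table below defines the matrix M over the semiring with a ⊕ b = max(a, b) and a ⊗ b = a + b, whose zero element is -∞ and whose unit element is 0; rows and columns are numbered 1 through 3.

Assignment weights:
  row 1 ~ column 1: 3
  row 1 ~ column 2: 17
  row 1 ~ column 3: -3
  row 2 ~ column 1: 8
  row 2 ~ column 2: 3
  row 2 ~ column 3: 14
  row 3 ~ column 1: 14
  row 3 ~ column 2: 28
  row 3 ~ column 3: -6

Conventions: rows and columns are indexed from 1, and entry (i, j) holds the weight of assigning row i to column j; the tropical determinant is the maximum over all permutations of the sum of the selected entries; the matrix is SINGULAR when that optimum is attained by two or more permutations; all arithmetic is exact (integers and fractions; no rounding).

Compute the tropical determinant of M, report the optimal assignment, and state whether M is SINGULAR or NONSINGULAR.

σ = (1, 2, 3): 3 + 3 + (-6) = 0
σ = (1, 3, 2): 3 + 14 + 28 = 45
σ = (2, 1, 3): 17 + 8 + (-6) = 19
σ = (2, 3, 1): 17 + 14 + 14 = 45
σ = (3, 1, 2): (-3) + 8 + 28 = 33
σ = (3, 2, 1): (-3) + 3 + 14 = 14
Optimal value attained by: σ = (1, 3, 2).
Answer: det⊕(M) = 45; verdict: SINGULAR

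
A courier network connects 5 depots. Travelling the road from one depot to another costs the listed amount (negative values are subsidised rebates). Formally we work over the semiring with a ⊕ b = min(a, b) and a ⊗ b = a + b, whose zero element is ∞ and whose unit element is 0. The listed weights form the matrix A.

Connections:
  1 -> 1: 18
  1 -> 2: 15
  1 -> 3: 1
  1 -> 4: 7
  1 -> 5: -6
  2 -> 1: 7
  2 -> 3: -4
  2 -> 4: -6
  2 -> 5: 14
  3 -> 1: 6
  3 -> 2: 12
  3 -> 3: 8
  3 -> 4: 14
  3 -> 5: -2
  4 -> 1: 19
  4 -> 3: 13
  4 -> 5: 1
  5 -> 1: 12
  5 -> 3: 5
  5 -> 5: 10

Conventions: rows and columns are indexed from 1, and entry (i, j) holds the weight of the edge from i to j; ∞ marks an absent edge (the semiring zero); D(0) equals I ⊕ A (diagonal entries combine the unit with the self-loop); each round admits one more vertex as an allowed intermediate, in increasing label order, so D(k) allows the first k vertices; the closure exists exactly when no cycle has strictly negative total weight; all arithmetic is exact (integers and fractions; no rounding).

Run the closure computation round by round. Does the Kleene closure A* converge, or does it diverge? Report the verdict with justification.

D(0):
  [0, 15, 1, 7, -6]
  [7, 0, -4, -6, 14]
  [6, 12, 0, 14, -2]
  [19, ∞, 13, 0, 1]
  [12, ∞, 5, ∞, 0]
D(1):
  [0, 15, 1, 7, -6]
  [7, 0, -4, -6, 1]
  [6, 12, 0, 13, -2]
  [19, 34, 13, 0, 1]
  [12, 27, 5, 19, 0]
D(2):
  [0, 15, 1, 7, -6]
  [7, 0, -4, -6, 1]
  [6, 12, 0, 6, -2]
  [19, 34, 13, 0, 1]
  [12, 27, 5, 19, 0]
D(3):
  [0, 13, 1, 7, -6]
  [2, 0, -4, -6, -6]
  [6, 12, 0, 6, -2]
  [19, 25, 13, 0, 1]
  [11, 17, 5, 11, 0]
D(4):
  [0, 13, 1, 7, -6]
  [2, 0, -4, -6, -6]
  [6, 12, 0, 6, -2]
  [19, 25, 13, 0, 1]
  [11, 17, 5, 11, 0]
D(5):
  [0, 11, -1, 5, -6]
  [2, 0, -4, -6, -6]
  [6, 12, 0, 6, -2]
  [12, 18, 6, 0, 1]
  [11, 17, 5, 11, 0]
Key observation: every diagonal entry stays at the unit through all rounds, so no improving cycle exists.
Answer: CONVERGES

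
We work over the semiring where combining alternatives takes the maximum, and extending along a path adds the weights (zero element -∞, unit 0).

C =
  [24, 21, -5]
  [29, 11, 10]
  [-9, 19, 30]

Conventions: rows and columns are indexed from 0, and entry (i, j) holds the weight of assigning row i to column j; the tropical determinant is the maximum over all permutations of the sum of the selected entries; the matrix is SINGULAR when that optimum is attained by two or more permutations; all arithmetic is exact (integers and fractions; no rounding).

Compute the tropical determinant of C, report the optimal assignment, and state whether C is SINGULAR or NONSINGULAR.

σ = (0, 1, 2): 24 + 11 + 30 = 65
σ = (0, 2, 1): 24 + 10 + 19 = 53
σ = (1, 0, 2): 21 + 29 + 30 = 80
σ = (1, 2, 0): 21 + 10 + (-9) = 22
σ = (2, 0, 1): (-5) + 29 + 19 = 43
σ = (2, 1, 0): (-5) + 11 + (-9) = -3
Optimal value attained by: σ = (1, 0, 2).
Answer: det⊕(C) = 80; verdict: NONSINGULAR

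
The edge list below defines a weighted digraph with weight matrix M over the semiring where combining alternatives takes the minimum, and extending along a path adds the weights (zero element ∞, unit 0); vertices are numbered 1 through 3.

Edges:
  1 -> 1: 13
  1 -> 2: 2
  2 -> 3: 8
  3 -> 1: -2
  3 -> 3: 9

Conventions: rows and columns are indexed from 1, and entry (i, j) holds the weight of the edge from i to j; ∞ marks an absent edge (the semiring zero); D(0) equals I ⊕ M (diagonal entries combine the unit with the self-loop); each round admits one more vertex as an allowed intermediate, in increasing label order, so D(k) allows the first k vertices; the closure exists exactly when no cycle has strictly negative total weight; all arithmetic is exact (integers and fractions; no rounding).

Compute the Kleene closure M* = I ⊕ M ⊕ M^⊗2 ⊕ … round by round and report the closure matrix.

D(0):
  [0, 2, ∞]
  [∞, 0, 8]
  [-2, ∞, 0]
D(1):
  [0, 2, ∞]
  [∞, 0, 8]
  [-2, 0, 0]
D(2):
  [0, 2, 10]
  [∞, 0, 8]
  [-2, 0, 0]
D(3):
  [0, 2, 10]
  [6, 0, 8]
  [-2, 0, 0]
Answer: M* = [[0, 2, 10], [6, 0, 8], [-2, 0, 0]]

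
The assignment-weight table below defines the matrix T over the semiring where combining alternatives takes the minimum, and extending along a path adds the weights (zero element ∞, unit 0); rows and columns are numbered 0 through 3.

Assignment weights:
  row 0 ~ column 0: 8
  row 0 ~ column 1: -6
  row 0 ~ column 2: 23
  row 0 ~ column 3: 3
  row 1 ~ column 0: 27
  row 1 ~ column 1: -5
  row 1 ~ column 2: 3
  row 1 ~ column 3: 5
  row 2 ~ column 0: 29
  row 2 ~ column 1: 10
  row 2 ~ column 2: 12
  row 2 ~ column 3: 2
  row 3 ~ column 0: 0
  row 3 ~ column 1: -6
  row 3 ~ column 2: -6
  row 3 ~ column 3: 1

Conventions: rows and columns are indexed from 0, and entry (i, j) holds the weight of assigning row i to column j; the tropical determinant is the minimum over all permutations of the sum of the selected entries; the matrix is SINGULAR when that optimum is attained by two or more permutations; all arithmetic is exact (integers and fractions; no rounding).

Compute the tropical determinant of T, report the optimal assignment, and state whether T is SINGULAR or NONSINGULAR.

σ = (0, 1, 2, 3): 8 + (-5) + 12 + 1 = 16
σ = (0, 1, 3, 2): 8 + (-5) + 2 + (-6) = -1
σ = (0, 2, 1, 3): 8 + 3 + 10 + 1 = 22
σ = (0, 2, 3, 1): 8 + 3 + 2 + (-6) = 7
σ = (0, 3, 1, 2): 8 + 5 + 10 + (-6) = 17
σ = (0, 3, 2, 1): 8 + 5 + 12 + (-6) = 19
σ = (1, 0, 2, 3): (-6) + 27 + 12 + 1 = 34
σ = (1, 0, 3, 2): (-6) + 27 + 2 + (-6) = 17
σ = (1, 2, 0, 3): (-6) + 3 + 29 + 1 = 27
σ = (1, 2, 3, 0): (-6) + 3 + 2 + 0 = -1
σ = (1, 3, 0, 2): (-6) + 5 + 29 + (-6) = 22
σ = (1, 3, 2, 0): (-6) + 5 + 12 + 0 = 11
σ = (2, 0, 1, 3): 23 + 27 + 10 + 1 = 61
σ = (2, 0, 3, 1): 23 + 27 + 2 + (-6) = 46
σ = (2, 1, 0, 3): 23 + (-5) + 29 + 1 = 48
σ = (2, 1, 3, 0): 23 + (-5) + 2 + 0 = 20
σ = (2, 3, 0, 1): 23 + 5 + 29 + (-6) = 51
σ = (2, 3, 1, 0): 23 + 5 + 10 + 0 = 38
σ = (3, 0, 1, 2): 3 + 27 + 10 + (-6) = 34
σ = (3, 0, 2, 1): 3 + 27 + 12 + (-6) = 36
σ = (3, 1, 0, 2): 3 + (-5) + 29 + (-6) = 21
σ = (3, 1, 2, 0): 3 + (-5) + 12 + 0 = 10
σ = (3, 2, 0, 1): 3 + 3 + 29 + (-6) = 29
σ = (3, 2, 1, 0): 3 + 3 + 10 + 0 = 16
Optimal value attained by: σ = (0, 1, 3, 2).
Answer: det⊕(T) = -1; verdict: SINGULAR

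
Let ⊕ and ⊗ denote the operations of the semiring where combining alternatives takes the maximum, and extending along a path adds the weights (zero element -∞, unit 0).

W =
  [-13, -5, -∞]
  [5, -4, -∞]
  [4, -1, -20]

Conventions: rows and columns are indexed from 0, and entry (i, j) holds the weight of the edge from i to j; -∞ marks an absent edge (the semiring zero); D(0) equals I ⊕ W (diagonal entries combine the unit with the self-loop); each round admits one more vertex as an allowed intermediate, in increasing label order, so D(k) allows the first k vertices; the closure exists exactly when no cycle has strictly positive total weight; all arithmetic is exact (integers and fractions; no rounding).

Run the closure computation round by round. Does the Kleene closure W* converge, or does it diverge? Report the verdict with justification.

D(0):
  [0, -5, -∞]
  [5, 0, -∞]
  [4, -1, 0]
D(1):
  [0, -5, -∞]
  [5, 0, -∞]
  [4, -1, 0]
D(2):
  [0, -5, -∞]
  [5, 0, -∞]
  [4, -1, 0]
D(3):
  [0, -5, -∞]
  [5, 0, -∞]
  [4, -1, 0]
Key observation: every diagonal entry stays at the unit through all rounds, so no improving cycle exists.
Answer: CONVERGES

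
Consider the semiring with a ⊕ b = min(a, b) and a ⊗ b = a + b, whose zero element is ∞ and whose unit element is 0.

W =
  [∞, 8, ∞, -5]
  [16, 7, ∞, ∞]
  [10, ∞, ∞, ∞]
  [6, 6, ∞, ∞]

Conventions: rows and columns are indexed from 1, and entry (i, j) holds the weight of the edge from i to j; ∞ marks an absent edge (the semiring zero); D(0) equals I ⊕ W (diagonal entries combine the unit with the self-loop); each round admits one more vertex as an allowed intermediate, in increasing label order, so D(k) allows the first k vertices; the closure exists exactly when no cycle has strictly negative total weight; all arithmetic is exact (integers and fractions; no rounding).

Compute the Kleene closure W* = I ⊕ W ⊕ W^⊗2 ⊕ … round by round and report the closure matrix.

D(0):
  [0, 8, ∞, -5]
  [16, 0, ∞, ∞]
  [10, ∞, 0, ∞]
  [6, 6, ∞, 0]
D(1):
  [0, 8, ∞, -5]
  [16, 0, ∞, 11]
  [10, 18, 0, 5]
  [6, 6, ∞, 0]
D(2):
  [0, 8, ∞, -5]
  [16, 0, ∞, 11]
  [10, 18, 0, 5]
  [6, 6, ∞, 0]
D(3):
  [0, 8, ∞, -5]
  [16, 0, ∞, 11]
  [10, 18, 0, 5]
  [6, 6, ∞, 0]
D(4):
  [0, 1, ∞, -5]
  [16, 0, ∞, 11]
  [10, 11, 0, 5]
  [6, 6, ∞, 0]
Answer: W* = [[0, 1, ∞, -5], [16, 0, ∞, 11], [10, 11, 0, 5], [6, 6, ∞, 0]]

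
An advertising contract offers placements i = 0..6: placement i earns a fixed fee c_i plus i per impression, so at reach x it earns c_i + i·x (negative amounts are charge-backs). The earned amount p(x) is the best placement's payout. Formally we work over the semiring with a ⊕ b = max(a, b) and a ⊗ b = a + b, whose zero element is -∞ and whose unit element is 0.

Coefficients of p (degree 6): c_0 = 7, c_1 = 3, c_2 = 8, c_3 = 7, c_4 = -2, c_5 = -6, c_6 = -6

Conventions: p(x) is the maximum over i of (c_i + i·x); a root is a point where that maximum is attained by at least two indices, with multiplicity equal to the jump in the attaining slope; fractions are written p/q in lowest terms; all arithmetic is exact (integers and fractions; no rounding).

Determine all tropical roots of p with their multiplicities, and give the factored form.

hull edge (i=0, c=7) to (i=2, c=8): slope 1/2, span 2
hull edge (i=2, c=8) to (i=3, c=7): slope -1, span 1
hull edge (i=3, c=7) to (i=6, c=-6): slope -13/3, span 3
Factored form: p(x) = -6 ⊗ (x ⊕ (-1/2)) ⊗ (x ⊕ (-1/2)) ⊗ (x ⊕ 1) ⊗ (x ⊕ 13/3) ⊗ (x ⊕ 13/3) ⊗ (x ⊕ 13/3)
Answer: roots = -1/2 (mult 2), 1 (mult 1), 13/3 (mult 3)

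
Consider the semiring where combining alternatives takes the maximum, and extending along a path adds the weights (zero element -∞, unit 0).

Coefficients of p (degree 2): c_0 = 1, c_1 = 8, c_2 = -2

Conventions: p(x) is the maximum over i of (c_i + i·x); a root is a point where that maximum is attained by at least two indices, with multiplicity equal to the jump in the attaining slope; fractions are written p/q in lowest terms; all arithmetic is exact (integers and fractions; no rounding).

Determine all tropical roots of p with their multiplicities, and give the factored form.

hull edge (i=0, c=1) to (i=1, c=8): slope 7, span 1
hull edge (i=1, c=8) to (i=2, c=-2): slope -10, span 1
Factored form: p(x) = -2 ⊗ (x ⊕ (-7)) ⊗ (x ⊕ 10)
Answer: roots = -7 (mult 1), 10 (mult 1)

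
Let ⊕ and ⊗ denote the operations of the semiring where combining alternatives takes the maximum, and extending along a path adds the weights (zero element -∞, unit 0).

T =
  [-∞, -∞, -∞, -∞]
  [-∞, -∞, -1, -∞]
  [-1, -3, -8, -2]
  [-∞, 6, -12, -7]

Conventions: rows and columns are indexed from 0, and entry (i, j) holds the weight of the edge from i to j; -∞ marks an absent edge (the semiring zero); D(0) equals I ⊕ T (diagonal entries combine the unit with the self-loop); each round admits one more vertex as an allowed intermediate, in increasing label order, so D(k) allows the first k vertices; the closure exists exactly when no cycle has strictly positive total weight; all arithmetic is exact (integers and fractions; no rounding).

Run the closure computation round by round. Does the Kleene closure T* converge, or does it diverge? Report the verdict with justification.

D(0):
  [0, -∞, -∞, -∞]
  [-∞, 0, -1, -∞]
  [-1, -3, 0, -2]
  [-∞, 6, -12, 0]
D(1):
  [0, -∞, -∞, -∞]
  [-∞, 0, -1, -∞]
  [-1, -3, 0, -2]
  [-∞, 6, -12, 0]
D(2):
  [0, -∞, -∞, -∞]
  [-∞, 0, -1, -∞]
  [-1, -3, 0, -2]
  [-∞, 6, 5, 0]
Detection: at round 3, diagonal entry (3, 3) turns strictly positive.
Key observation: the cycle 3->1->2->3 has total weight 6 + (-1) + (-2), which is strictly positive.
Answer: DIVERGES — positive cycle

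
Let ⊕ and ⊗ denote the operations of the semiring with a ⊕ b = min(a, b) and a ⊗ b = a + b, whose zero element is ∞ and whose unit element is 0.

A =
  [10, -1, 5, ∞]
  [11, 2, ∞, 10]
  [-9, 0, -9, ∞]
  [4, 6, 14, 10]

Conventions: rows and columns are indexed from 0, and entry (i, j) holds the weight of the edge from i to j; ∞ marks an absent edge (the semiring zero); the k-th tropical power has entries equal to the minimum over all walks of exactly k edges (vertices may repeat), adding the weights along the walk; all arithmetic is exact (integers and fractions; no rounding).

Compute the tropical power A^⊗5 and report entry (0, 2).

A^⊗2:
  [-4, 1, -4, 9]
  [13, 4, 16, 12]
  [-18, -10, -18, 10]
  [5, 3, 5, 16]
A^⊗3:
  [-13, -5, -13, 11]
  [7, 6, 7, 14]
  [-27, -19, -27, 0]
  [-4, 4, -4, 13]
A^⊗4:
  [-22, -14, -22, 5]
  [-2, 6, -2, 16]
  [-36, -28, -36, -9]
  [-13, -5, -13, 14]
A^⊗5:
  [-31, -23, -31, -4]
  [-11, -3, -11, 16]
  [-45, -37, -45, -18]
  [-22, -14, -22, 5]
Key observation: the optimum is the walk 0->2->2->2->2->2, with weight 5 + (-9) + (-9) + (-9) + (-9) = -31.
Optimal value attained by: walk 0->2->2->2->2->2.
Answer: (A^⊗5)[0][2] = -31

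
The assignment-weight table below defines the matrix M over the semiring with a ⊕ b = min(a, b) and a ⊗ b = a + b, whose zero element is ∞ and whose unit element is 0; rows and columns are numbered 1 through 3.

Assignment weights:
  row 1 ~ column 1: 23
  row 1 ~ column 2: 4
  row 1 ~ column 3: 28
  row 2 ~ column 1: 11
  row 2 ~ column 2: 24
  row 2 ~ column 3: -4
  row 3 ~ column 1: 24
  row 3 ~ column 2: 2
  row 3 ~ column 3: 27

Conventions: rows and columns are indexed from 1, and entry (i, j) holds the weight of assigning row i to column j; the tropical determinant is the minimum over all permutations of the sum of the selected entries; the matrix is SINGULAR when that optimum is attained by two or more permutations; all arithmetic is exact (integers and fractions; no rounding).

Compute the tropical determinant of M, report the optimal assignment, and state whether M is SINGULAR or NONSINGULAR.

σ = (1, 2, 3): 23 + 24 + 27 = 74
σ = (1, 3, 2): 23 + (-4) + 2 = 21
σ = (2, 1, 3): 4 + 11 + 27 = 42
σ = (2, 3, 1): 4 + (-4) + 24 = 24
σ = (3, 1, 2): 28 + 11 + 2 = 41
σ = (3, 2, 1): 28 + 24 + 24 = 76
Optimal value attained by: σ = (1, 3, 2).
Answer: det⊕(M) = 21; verdict: NONSINGULAR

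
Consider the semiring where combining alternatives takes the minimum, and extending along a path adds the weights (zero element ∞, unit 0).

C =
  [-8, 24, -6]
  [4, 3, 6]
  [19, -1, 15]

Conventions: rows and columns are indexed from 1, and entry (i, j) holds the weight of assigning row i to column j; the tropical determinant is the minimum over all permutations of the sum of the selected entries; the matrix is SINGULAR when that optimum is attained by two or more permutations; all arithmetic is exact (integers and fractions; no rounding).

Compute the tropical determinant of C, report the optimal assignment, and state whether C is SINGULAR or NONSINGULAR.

σ = (1, 2, 3): (-8) + 3 + 15 = 10
σ = (1, 3, 2): (-8) + 6 + (-1) = -3
σ = (2, 1, 3): 24 + 4 + 15 = 43
σ = (2, 3, 1): 24 + 6 + 19 = 49
σ = (3, 1, 2): (-6) + 4 + (-1) = -3
σ = (3, 2, 1): (-6) + 3 + 19 = 16
Optimal value attained by: σ = (1, 3, 2).
Answer: det⊕(C) = -3; verdict: SINGULAR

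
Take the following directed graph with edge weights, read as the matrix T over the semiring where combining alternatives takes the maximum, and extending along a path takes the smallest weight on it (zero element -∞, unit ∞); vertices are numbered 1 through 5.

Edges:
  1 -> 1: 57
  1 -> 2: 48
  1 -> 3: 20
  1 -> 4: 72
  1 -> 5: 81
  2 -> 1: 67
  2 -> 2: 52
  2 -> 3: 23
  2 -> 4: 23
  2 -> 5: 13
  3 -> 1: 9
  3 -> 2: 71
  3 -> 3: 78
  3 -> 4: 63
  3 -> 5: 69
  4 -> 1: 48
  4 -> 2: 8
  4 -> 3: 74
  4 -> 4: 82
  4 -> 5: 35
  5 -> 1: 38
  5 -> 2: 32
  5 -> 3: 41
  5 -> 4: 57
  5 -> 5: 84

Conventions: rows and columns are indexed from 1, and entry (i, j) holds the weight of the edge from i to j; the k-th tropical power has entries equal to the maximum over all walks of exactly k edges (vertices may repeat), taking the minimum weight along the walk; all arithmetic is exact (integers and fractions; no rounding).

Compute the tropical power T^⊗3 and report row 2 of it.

T^⊗2:
  [57, 48, 72, 72, 81]
  [57, 52, 23, 67, 67]
  [67, 71, 78, 63, 69]
  [48, 71, 74, 82, 69]
  [48, 41, 57, 57, 84]
T^⊗3:
  [57, 71, 72, 72, 81]
  [57, 52, 67, 67, 67]
  [67, 71, 78, 67, 69]
  [67, 71, 74, 82, 69]
  [48, 57, 57, 57, 84]
Answer: row 2 of T^⊗3 = [57, 52, 67, 67, 67]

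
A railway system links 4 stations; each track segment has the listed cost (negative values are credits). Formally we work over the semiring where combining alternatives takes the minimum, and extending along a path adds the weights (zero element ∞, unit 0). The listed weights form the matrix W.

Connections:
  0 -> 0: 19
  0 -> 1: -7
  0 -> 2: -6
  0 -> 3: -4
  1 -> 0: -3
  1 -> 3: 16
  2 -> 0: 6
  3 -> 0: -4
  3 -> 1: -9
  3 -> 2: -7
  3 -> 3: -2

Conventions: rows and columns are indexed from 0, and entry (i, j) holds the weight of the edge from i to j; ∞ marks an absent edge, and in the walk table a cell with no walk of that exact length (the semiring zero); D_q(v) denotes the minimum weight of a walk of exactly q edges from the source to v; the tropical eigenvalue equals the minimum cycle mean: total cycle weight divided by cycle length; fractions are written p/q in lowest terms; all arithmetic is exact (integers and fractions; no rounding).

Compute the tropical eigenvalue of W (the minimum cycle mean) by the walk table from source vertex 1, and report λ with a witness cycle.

q=0: [∞, 0, ∞, ∞]
q=1: [-3, ∞, ∞, 16]
q=2: [12, -10, -9, -7]
q=3: [-13, -16, -14, -9]
q=4: [-19, -20, -19, -17]
Optimal cycle mean attained by: cycle 0->3->1->0, total (-4) + (-9) + (-3), length 3.
Answer: λ = -16/3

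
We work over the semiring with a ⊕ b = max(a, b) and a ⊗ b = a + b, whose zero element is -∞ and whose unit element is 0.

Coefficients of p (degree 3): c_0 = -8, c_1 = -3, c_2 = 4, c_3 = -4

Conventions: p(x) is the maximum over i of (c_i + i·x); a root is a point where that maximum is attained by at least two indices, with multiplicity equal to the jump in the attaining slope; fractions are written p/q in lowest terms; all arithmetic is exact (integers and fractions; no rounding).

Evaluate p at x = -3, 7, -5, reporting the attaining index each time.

p(-3) = max(-8+0·(-3)=-8, -3+1·(-3)=-6, 4+2·(-3)=-2, -4+3·(-3)=-13) = -2 (attained by i=2)
p(7) = max(-8+0·7=-8, -3+1·7=4, 4+2·7=18, -4+3·7=17) = 18 (attained by i=2)
p(-5) = max(-8+0·(-5)=-8, -3+1·(-5)=-8, 4+2·(-5)=-6, -4+3·(-5)=-19) = -6 (attained by i=2)
Answer: p(-3) = -2; p(7) = 18; p(-5) = -6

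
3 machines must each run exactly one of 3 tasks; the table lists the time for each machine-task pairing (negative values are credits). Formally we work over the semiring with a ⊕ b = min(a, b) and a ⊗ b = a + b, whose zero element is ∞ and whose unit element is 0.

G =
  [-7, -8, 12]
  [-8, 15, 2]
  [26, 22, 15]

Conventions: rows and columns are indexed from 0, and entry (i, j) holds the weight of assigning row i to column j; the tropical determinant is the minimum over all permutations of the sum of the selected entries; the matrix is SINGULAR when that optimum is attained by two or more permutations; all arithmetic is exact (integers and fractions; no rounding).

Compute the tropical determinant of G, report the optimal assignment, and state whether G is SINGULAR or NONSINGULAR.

σ = (0, 1, 2): (-7) + 15 + 15 = 23
σ = (0, 2, 1): (-7) + 2 + 22 = 17
σ = (1, 0, 2): (-8) + (-8) + 15 = -1
σ = (1, 2, 0): (-8) + 2 + 26 = 20
σ = (2, 0, 1): 12 + (-8) + 22 = 26
σ = (2, 1, 0): 12 + 15 + 26 = 53
Optimal value attained by: σ = (1, 0, 2).
Answer: det⊕(G) = -1; verdict: NONSINGULAR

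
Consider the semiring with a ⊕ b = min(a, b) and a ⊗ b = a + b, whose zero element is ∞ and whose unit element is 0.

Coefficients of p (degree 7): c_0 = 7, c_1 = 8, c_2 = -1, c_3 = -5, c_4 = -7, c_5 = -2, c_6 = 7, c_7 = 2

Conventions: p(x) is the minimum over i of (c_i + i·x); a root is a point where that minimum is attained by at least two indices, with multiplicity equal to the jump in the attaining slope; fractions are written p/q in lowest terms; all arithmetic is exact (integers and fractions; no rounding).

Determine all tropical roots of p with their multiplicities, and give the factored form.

hull edge (i=0, c=7) to (i=3, c=-5): slope -4, span 3
hull edge (i=3, c=-5) to (i=4, c=-7): slope -2, span 1
hull edge (i=4, c=-7) to (i=7, c=2): slope 3, span 3
Factored form: p(x) = 2 ⊗ (x ⊕ (-3)) ⊗ (x ⊕ (-3)) ⊗ (x ⊕ (-3)) ⊗ (x ⊕ 2) ⊗ (x ⊕ 4) ⊗ (x ⊕ 4) ⊗ (x ⊕ 4)
Answer: roots = -3 (mult 3), 2 (mult 1), 4 (mult 3)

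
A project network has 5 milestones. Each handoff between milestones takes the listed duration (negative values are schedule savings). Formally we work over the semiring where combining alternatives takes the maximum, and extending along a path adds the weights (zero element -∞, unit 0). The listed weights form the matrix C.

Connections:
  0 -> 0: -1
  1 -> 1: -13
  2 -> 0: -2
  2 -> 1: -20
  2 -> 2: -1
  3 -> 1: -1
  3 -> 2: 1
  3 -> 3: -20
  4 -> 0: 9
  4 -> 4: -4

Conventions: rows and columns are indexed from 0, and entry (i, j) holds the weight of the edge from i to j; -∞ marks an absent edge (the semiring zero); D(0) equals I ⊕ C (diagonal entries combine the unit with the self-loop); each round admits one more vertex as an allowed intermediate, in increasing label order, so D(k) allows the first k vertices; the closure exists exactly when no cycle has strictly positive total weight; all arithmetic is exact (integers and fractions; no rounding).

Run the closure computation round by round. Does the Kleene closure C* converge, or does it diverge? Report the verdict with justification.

D(0):
  [0, -∞, -∞, -∞, -∞]
  [-∞, 0, -∞, -∞, -∞]
  [-2, -20, 0, -∞, -∞]
  [-∞, -1, 1, 0, -∞]
  [9, -∞, -∞, -∞, 0]
D(1):
  [0, -∞, -∞, -∞, -∞]
  [-∞, 0, -∞, -∞, -∞]
  [-2, -20, 0, -∞, -∞]
  [-∞, -1, 1, 0, -∞]
  [9, -∞, -∞, -∞, 0]
D(2):
  [0, -∞, -∞, -∞, -∞]
  [-∞, 0, -∞, -∞, -∞]
  [-2, -20, 0, -∞, -∞]
  [-∞, -1, 1, 0, -∞]
  [9, -∞, -∞, -∞, 0]
D(3):
  [0, -∞, -∞, -∞, -∞]
  [-∞, 0, -∞, -∞, -∞]
  [-2, -20, 0, -∞, -∞]
  [-1, -1, 1, 0, -∞]
  [9, -∞, -∞, -∞, 0]
D(4):
  [0, -∞, -∞, -∞, -∞]
  [-∞, 0, -∞, -∞, -∞]
  [-2, -20, 0, -∞, -∞]
  [-1, -1, 1, 0, -∞]
  [9, -∞, -∞, -∞, 0]
D(5):
  [0, -∞, -∞, -∞, -∞]
  [-∞, 0, -∞, -∞, -∞]
  [-2, -20, 0, -∞, -∞]
  [-1, -1, 1, 0, -∞]
  [9, -∞, -∞, -∞, 0]
Key observation: every diagonal entry stays at the unit through all rounds, so no improving cycle exists.
Answer: CONVERGES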